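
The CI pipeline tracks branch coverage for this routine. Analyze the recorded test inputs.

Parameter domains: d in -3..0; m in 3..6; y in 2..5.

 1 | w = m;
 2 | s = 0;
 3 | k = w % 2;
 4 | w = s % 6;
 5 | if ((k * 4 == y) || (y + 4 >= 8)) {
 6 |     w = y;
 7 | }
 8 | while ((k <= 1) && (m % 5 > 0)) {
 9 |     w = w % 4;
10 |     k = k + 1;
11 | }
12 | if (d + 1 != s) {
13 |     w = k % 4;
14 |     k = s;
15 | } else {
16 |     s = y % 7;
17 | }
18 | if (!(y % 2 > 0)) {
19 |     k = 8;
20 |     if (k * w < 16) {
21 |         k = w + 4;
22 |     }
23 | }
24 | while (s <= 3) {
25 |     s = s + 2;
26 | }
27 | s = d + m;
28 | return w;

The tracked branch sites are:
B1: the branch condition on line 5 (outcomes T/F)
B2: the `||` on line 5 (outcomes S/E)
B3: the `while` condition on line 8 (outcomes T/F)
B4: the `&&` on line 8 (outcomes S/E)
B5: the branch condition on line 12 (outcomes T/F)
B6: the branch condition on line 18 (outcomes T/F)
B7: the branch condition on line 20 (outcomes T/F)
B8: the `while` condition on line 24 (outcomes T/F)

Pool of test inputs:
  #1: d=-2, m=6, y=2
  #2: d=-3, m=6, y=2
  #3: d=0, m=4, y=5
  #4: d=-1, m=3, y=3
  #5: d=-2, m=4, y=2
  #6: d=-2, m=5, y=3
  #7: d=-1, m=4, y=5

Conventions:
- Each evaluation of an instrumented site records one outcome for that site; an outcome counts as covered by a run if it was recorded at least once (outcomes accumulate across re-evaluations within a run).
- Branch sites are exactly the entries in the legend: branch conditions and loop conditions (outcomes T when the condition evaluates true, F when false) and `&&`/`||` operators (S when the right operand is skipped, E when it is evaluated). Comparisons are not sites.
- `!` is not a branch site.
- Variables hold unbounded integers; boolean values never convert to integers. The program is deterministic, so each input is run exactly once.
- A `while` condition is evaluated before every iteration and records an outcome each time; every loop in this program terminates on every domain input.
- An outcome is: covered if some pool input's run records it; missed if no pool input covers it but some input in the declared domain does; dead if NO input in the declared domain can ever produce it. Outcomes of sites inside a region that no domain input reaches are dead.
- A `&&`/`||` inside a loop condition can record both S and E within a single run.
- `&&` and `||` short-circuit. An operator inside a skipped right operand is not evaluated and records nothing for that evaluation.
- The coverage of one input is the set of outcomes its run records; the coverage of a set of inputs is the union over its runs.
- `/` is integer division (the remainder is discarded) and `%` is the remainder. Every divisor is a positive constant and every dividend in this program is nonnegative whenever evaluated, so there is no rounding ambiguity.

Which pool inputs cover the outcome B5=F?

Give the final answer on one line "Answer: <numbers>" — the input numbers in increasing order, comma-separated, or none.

input #1 (d=-2, m=6, y=2): does not produce B5=F
input #2 (d=-3, m=6, y=2): does not produce B5=F
input #3 (d=0, m=4, y=5): does not produce B5=F
input #4 (d=-1, m=3, y=3): produces B5=F
input #5 (d=-2, m=4, y=2): does not produce B5=F
input #6 (d=-2, m=5, y=3): does not produce B5=F
input #7 (d=-1, m=4, y=5): produces B5=F

Answer: 4, 7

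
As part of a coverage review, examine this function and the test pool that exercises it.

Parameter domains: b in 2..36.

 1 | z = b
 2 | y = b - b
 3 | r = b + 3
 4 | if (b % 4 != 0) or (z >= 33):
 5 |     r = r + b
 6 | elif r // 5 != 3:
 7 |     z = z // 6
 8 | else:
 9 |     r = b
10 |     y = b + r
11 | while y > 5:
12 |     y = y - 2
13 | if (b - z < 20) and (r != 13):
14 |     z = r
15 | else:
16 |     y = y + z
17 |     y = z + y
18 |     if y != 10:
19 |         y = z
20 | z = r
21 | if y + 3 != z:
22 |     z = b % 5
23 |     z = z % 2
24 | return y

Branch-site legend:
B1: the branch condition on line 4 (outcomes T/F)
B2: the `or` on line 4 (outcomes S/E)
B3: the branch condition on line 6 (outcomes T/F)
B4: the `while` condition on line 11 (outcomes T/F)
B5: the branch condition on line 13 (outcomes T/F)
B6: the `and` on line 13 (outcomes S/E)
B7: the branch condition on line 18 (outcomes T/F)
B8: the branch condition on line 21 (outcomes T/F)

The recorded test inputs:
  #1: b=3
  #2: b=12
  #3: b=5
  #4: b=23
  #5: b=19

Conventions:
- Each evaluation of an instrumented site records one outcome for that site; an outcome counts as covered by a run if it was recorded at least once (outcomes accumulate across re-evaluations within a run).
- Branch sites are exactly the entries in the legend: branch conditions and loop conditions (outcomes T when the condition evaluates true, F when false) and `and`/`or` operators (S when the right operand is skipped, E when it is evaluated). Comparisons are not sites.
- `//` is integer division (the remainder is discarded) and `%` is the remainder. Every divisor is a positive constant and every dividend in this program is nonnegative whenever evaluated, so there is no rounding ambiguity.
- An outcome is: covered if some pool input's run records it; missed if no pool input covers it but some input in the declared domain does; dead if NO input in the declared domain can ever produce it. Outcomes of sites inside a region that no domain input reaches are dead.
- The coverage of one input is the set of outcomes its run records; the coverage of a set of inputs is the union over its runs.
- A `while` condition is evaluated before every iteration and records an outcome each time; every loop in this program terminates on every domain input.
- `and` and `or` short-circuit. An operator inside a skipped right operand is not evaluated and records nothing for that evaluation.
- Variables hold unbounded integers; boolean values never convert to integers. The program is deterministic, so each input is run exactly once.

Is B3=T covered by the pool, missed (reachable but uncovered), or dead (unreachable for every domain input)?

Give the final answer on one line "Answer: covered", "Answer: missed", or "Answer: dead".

no pool input records B3=T
but domain input (b=4) does record it -> reachable, so missed

Answer: missed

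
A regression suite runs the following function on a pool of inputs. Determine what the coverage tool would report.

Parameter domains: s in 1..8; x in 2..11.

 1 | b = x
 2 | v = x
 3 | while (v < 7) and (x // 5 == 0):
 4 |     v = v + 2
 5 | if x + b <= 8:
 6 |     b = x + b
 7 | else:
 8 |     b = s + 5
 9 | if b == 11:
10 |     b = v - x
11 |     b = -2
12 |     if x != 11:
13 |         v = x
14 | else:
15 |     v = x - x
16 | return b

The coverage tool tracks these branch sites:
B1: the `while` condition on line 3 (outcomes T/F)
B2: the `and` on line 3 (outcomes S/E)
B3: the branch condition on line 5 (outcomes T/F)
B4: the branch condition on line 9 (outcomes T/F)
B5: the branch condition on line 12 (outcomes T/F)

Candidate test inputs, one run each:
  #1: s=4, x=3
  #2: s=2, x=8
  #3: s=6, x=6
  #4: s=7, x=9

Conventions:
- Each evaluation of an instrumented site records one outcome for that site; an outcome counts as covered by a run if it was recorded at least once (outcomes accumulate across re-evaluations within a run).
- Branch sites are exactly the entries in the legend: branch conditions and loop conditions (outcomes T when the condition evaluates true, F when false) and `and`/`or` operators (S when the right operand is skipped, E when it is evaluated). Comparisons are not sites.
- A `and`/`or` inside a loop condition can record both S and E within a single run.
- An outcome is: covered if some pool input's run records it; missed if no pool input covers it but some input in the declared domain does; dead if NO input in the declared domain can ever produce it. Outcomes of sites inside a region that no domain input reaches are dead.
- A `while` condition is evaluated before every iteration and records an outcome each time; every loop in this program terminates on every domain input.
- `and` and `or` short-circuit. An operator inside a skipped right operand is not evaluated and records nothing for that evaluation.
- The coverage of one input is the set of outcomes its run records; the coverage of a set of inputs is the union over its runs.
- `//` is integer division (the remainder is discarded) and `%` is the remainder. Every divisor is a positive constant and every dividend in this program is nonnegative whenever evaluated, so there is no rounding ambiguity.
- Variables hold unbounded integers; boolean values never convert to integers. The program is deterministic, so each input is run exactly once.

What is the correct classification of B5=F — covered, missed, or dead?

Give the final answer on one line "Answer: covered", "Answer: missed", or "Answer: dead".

no pool input records B5=F
but domain input (s=6, x=11) does record it -> reachable, so missed

Answer: missed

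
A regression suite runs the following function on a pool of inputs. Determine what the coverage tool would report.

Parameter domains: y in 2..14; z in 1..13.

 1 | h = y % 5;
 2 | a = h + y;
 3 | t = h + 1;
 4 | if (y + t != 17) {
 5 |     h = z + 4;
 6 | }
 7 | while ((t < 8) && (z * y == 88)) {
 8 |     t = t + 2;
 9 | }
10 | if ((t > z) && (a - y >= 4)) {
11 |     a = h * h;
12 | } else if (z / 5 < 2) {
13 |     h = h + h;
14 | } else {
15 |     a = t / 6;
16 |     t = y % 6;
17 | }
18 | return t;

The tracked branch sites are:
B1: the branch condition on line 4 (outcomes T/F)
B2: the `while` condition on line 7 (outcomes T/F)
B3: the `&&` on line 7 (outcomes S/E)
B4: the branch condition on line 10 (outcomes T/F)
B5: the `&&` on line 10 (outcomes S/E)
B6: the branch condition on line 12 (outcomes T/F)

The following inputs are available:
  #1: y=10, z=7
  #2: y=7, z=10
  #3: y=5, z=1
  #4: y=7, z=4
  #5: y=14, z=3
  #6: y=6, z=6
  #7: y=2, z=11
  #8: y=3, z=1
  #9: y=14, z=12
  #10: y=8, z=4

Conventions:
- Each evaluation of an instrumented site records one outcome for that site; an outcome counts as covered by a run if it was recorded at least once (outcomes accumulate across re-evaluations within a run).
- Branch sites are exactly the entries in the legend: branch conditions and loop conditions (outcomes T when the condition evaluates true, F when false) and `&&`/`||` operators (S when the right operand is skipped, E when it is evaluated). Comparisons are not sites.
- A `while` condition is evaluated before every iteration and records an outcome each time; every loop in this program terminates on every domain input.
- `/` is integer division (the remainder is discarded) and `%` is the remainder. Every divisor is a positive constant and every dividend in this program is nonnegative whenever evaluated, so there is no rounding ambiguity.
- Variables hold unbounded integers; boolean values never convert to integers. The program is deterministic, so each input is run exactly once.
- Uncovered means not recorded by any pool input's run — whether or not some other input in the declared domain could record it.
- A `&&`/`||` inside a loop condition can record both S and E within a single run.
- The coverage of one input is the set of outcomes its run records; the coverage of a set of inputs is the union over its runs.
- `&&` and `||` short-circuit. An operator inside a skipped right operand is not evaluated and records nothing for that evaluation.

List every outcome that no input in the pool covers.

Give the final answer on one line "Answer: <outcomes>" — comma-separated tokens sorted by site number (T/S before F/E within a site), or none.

input #1, y=10, z=7: events B1->T, B3->E, B2->F, B5->S, B4->F, B6->T; outcomes B1=T, B2=F, B3=E, B4=F, B5=S, B6=T
input #2, y=7, z=10: events B1->T, B3->E, B2->F, B5->S, B4->F, B6->F; outcomes B1=T, B2=F, B3=E, B4=F, B5=S, B6=F
input #3, y=5, z=1: events B1->T, B3->E, B2->F, B5->S, B4->F, B6->T; outcomes B1=T, B2=F, B3=E, B4=F, B5=S, B6=T
input #4, y=7, z=4: events B1->T, B3->E, B2->F, B5->S, B4->F, B6->T; outcomes B1=T, B2=F, B3=E, B4=F, B5=S, B6=T
input #5, y=14, z=3: events B1->T, B3->E, B2->F, B5->E, B4->T; outcomes B1=T, B2=F, B3=E, B4=T, B5=E
input #6, y=6, z=6: events B1->T, B3->E, B2->F, B5->S, B4->F, B6->T; outcomes B1=T, B2=F, B3=E, B4=F, B5=S, B6=T
input #7, y=2, z=11: events B1->T, B3->E, B2->F, B5->S, B4->F, B6->F; outcomes B1=T, B2=F, B3=E, B4=F, B5=S, B6=F
input #8, y=3, z=1: events B1->T, B3->E, B2->F, B5->E, B4->F, B6->T; outcomes B1=T, B2=F, B3=E, B4=F, B5=E, B6=T
input #9, y=14, z=12: events B1->T, B3->E, B2->F, B5->S, B4->F, B6->F; outcomes B1=T, B2=F, B3=E, B4=F, B5=S, B6=F
input #10, y=8, z=4: events B1->T, B3->E, B2->F, B5->S, B4->F, B6->T; outcomes B1=T, B2=F, B3=E, B4=F, B5=S, B6=T
union over the pool: B1=T, B2=F, B3=E, B4=T, B4=F, B5=S, B5=E, B6=T, B6=F
uncovered (3 of 12): B1=F, B2=T, B3=S

Answer: B1=F, B2=T, B3=S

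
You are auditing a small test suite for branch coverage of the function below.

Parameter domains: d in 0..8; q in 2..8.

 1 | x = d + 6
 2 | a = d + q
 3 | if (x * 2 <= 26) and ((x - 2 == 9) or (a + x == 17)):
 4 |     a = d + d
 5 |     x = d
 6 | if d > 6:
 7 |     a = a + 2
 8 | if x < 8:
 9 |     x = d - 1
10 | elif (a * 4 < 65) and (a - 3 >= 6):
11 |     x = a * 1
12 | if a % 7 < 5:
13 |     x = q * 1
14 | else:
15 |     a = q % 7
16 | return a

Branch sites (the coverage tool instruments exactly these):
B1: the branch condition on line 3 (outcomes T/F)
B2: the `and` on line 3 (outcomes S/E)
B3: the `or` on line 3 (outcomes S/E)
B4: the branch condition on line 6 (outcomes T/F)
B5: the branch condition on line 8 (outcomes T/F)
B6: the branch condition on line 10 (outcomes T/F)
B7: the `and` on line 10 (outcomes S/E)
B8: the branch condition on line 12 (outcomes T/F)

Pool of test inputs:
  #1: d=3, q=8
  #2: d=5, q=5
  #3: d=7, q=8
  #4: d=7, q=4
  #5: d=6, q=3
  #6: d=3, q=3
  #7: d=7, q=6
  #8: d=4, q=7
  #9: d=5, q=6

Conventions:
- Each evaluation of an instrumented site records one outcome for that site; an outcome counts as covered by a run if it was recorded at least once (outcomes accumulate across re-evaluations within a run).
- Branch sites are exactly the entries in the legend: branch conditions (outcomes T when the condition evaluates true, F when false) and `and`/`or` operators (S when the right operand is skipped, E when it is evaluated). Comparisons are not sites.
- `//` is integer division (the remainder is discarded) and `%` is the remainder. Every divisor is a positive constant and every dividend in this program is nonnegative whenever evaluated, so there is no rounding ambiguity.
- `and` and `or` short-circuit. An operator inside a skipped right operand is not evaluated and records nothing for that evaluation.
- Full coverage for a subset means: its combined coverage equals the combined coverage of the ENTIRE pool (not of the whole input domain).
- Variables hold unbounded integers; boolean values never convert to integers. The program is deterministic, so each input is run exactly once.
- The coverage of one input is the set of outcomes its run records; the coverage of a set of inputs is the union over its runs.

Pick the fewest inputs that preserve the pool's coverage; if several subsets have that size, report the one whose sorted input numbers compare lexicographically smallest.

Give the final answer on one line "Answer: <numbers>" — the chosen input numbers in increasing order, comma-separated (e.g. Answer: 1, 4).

input #1 (d=3, q=8): events B2->E, B3->E, B1->F, B4->F, B5->F, B7->E, B6->T, B8->T; covers B1=F, B2=E, B3=E, B4=F, B5=F, B6=T, B7=E, B8=T
input #2 (d=5, q=5): events B2->E, B3->S, B1->T, B4->F, B5->T, B8->T; covers B1=T, B2=E, B3=S, B4=F, B5=T, B8=T
input #3 (d=7, q=8): events B2->E, B3->E, B1->F, B4->T, B5->F, B7->S, B6->F, B8->T; covers B1=F, B2=E, B3=E, B4=T, B5=F, B6=F, B7=S, B8=T
input #4 (d=7, q=4): events B2->E, B3->E, B1->F, B4->T, B5->F, B7->E, B6->T, B8->F; covers B1=F, B2=E, B3=E, B4=T, B5=F, B6=T, B7=E, B8=F
input #5 (d=6, q=3): events B2->E, B3->E, B1->F, B4->F, B5->F, B7->E, B6->T, B8->T; covers B1=F, B2=E, B3=E, B4=F, B5=F, B6=T, B7=E, B8=T
input #6 (d=3, q=3): events B2->E, B3->E, B1->F, B4->F, B5->F, B7->E, B6->F, B8->F; covers B1=F, B2=E, B3=E, B4=F, B5=F, B6=F, B7=E, B8=F
input #7 (d=7, q=6): events B2->E, B3->E, B1->F, B4->T, B5->F, B7->E, B6->T, B8->T; covers B1=F, B2=E, B3=E, B4=T, B5=F, B6=T, B7=E, B8=T
input #8 (d=4, q=7): events B2->E, B3->E, B1->F, B4->F, B5->F, B7->E, B6->T, B8->T; covers B1=F, B2=E, B3=E, B4=F, B5=F, B6=T, B7=E, B8=T
input #9 (d=5, q=6): events B2->E, B3->S, B1->T, B4->F, B5->T, B8->T; covers B1=T, B2=E, B3=S, B4=F, B5=T, B8=T
union over all inputs: B1=T, B1=F, B2=E, B3=S, B3=E, B4=T, B4=F, B5=T, B5=F, B6=T, B6=F, B7=S, B7=E, B8=T, B8=F (15 outcomes)
no size-1 subset reaches all 15 outcomes (best union: 8/15)
no size-2 subset reaches all 15 outcomes (best union: 13/15)
the canonical winner is {2, 3, 4}: size 3, full 15-outcome coverage, earliest index list among size-3 covers

Answer: 2, 3, 4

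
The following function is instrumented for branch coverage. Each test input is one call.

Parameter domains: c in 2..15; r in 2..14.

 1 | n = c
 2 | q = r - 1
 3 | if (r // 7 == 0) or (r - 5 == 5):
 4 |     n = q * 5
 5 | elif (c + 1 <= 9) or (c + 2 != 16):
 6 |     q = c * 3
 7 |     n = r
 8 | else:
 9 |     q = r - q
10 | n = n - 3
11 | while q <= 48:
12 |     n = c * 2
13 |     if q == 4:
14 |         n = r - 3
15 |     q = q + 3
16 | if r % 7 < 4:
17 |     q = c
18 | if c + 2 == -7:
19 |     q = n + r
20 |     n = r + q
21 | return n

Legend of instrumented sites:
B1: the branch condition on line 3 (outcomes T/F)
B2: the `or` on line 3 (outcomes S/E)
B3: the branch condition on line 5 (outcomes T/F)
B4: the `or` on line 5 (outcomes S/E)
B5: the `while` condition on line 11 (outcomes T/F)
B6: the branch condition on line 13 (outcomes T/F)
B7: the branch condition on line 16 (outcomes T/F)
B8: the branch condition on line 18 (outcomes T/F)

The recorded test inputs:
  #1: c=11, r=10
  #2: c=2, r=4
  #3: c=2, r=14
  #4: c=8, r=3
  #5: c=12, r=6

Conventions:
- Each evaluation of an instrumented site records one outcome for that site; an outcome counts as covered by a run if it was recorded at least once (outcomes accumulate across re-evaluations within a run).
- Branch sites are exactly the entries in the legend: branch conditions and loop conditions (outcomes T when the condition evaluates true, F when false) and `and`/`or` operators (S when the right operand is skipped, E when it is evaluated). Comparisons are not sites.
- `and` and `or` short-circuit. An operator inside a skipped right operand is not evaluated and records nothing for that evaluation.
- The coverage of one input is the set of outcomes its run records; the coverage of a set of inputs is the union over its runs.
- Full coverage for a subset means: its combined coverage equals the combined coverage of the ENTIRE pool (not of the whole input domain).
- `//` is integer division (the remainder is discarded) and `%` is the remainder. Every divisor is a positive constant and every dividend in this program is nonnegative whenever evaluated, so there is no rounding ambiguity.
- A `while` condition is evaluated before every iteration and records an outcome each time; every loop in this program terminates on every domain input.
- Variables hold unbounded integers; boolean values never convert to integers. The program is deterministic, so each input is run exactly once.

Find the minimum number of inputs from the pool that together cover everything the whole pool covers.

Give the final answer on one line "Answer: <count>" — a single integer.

run #1 (c=11, r=10) runs B2->E, B1->T, B5->T, B6->F, B5->T, B6->F, B5->T, B6->F, B5->T, B6->F, B5->T, B6->F, B5->T, B6->F, ...; records B1=T, B2=E, B5=T, B5=F, B6=F, B7=T, B8=F
run #2 (c=2, r=4) runs B2->S, B1->T, B5->T, B6->F, B5->T, B6->F, B5->T, B6->F, B5->T, B6->F, B5->T, B6->F, B5->T, B6->F, ...; records B1=T, B2=S, B5=T, B5=F, B6=F, B7=F, B8=F
run #3 (c=2, r=14) runs B2->E, B1->F, B4->S, B3->T, B5->T, B6->F, B5->T, B6->F, B5->T, B6->F, B5->T, B6->F, B5->T, B6->F, ...; records B1=F, B2=E, B3=T, B4=S, B5=T, B5=F, B6=F, B7=T, B8=F
run #4 (c=8, r=3) runs B2->S, B1->T, B5->T, B6->F, B5->T, B6->F, B5->T, B6->F, B5->T, B6->F, B5->T, B6->F, B5->T, B6->F, ...; records B1=T, B2=S, B5=T, B5=F, B6=F, B7=T, B8=F
run #5 (c=12, r=6) runs B2->S, B1->T, B5->T, B6->F, B5->T, B6->F, B5->T, B6->F, B5->T, B6->F, B5->T, B6->F, B5->T, B6->F, ...; records B1=T, B2=S, B5=T, B5=F, B6=F, B7=F, B8=F
pool-wide coverage (12 outcomes): B1=T, B1=F, B2=S, B2=E, B3=T, B4=S, B5=T, B5=F, B6=F, B7=T, B7=F, B8=F
every size-1 subset falls short of the 12 outcomes (best: 9/12)
the canonical winner is {2, 3}: size 2, full 12-outcome coverage, earliest index list among size-2 covers

Answer: 2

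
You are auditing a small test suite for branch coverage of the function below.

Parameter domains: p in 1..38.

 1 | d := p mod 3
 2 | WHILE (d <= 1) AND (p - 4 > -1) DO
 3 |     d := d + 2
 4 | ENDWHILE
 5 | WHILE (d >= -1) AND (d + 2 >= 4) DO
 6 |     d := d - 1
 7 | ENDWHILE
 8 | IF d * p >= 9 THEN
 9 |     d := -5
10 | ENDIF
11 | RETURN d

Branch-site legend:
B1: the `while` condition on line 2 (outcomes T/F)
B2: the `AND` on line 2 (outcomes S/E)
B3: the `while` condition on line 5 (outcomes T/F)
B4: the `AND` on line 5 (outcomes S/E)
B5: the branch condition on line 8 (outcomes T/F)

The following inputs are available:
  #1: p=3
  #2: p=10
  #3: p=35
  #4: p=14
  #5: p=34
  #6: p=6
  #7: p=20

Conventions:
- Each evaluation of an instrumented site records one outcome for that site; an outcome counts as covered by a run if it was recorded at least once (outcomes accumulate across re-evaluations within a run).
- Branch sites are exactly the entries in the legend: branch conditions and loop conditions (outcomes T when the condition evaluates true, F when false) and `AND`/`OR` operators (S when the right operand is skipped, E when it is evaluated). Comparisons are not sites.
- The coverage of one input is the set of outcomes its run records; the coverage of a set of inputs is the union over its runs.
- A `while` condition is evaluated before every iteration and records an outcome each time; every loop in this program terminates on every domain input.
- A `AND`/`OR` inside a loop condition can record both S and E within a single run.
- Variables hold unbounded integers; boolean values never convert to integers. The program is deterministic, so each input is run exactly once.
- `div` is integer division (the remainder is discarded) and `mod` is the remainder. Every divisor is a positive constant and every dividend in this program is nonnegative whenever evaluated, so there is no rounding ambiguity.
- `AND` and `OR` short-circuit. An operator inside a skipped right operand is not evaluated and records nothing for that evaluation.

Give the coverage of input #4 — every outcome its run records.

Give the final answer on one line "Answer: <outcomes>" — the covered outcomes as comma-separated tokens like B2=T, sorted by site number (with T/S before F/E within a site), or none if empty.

Event log for input #4 (p=14):
  B2->S, B1->F, B4->E, B3->T, B4->E, B3->F, B5->T
collecting distinct outcomes: B1=F, B2=S, B3=T, B3=F, B4=E, B5=T

Answer: B1=F, B2=S, B3=T, B3=F, B4=E, B5=T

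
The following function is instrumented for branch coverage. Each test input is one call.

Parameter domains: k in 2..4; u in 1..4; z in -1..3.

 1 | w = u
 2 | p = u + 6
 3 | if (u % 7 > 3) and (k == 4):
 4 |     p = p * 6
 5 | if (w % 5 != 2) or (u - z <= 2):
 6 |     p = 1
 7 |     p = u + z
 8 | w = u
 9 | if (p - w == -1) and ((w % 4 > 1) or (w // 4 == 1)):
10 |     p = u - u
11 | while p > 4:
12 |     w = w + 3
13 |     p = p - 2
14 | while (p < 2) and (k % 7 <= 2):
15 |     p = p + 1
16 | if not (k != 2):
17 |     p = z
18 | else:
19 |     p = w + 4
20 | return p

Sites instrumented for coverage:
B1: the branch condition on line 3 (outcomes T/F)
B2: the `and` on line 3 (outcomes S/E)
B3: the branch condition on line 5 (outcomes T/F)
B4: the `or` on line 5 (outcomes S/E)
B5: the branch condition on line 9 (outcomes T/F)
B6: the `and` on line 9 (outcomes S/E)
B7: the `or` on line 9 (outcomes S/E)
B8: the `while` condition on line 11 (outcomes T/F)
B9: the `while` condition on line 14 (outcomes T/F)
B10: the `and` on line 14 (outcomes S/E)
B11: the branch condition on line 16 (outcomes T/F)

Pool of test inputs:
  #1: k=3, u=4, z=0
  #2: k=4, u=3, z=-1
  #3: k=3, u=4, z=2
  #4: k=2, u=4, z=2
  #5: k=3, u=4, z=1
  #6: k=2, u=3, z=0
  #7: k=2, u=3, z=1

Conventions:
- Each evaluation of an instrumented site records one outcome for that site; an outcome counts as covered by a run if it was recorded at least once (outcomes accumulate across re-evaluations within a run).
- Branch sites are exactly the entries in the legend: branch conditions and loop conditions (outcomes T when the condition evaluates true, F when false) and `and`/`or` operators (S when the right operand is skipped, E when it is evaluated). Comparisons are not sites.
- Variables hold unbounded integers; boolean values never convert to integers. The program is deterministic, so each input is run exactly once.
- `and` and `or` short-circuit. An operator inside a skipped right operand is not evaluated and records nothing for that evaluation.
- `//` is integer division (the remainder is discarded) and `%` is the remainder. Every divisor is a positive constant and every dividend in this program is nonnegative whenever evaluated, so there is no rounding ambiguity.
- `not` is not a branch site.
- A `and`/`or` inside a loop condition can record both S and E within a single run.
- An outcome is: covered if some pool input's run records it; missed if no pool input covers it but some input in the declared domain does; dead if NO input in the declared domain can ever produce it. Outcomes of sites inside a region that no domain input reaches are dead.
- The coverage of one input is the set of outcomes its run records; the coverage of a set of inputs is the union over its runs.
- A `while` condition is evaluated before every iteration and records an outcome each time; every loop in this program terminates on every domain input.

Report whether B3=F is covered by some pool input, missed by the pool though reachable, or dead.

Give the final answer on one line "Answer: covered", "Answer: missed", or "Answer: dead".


no pool input records B3=F
but domain input (k=2, u=2, z=-1) does record it -> reachable, so missed
Answer: missed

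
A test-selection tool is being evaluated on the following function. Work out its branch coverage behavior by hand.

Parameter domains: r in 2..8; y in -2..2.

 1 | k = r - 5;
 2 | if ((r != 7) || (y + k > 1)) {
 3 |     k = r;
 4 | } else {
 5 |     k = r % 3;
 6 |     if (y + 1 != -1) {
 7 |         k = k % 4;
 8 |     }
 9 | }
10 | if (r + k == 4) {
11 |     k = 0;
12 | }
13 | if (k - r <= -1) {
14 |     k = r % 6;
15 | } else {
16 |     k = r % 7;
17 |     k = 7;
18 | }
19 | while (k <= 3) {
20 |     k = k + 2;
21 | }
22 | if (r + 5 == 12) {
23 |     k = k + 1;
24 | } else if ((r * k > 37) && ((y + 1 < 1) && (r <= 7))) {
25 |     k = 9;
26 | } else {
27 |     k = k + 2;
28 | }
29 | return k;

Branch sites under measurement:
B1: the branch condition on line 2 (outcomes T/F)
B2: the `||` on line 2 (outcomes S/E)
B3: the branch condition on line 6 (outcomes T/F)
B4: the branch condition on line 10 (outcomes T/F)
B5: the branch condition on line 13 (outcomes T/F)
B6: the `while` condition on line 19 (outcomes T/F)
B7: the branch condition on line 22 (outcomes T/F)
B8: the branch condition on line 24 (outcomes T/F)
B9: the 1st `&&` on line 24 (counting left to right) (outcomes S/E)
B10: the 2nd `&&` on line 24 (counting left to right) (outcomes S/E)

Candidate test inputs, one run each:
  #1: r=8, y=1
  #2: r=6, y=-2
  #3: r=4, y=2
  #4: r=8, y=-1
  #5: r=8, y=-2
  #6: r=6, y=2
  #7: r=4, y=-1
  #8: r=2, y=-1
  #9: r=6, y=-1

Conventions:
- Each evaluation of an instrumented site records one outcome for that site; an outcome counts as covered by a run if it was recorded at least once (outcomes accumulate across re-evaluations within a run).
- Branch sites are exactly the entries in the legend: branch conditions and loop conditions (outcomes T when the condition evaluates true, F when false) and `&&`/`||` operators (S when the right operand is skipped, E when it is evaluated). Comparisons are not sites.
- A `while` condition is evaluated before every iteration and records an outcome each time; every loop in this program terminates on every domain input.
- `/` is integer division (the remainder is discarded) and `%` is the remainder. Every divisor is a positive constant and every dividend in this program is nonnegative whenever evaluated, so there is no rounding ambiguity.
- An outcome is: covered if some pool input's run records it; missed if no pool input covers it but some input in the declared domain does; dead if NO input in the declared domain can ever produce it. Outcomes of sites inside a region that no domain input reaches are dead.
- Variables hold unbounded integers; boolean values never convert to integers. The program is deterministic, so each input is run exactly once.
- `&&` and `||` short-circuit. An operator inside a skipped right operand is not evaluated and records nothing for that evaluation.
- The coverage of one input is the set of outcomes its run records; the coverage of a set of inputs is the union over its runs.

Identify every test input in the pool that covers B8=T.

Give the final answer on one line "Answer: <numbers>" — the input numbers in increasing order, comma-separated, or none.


input #1 (r=8, y=1): does not record B8=T
input #2 (r=6, y=-2): records B8=T
input #3 (r=4, y=2): does not record B8=T
input #4 (r=8, y=-1): does not record B8=T
input #5 (r=8, y=-2): does not record B8=T
input #6 (r=6, y=2): does not record B8=T
input #7 (r=4, y=-1): does not record B8=T
input #8 (r=2, y=-1): does not record B8=T
input #9 (r=6, y=-1): records B8=T
Answer: 2, 9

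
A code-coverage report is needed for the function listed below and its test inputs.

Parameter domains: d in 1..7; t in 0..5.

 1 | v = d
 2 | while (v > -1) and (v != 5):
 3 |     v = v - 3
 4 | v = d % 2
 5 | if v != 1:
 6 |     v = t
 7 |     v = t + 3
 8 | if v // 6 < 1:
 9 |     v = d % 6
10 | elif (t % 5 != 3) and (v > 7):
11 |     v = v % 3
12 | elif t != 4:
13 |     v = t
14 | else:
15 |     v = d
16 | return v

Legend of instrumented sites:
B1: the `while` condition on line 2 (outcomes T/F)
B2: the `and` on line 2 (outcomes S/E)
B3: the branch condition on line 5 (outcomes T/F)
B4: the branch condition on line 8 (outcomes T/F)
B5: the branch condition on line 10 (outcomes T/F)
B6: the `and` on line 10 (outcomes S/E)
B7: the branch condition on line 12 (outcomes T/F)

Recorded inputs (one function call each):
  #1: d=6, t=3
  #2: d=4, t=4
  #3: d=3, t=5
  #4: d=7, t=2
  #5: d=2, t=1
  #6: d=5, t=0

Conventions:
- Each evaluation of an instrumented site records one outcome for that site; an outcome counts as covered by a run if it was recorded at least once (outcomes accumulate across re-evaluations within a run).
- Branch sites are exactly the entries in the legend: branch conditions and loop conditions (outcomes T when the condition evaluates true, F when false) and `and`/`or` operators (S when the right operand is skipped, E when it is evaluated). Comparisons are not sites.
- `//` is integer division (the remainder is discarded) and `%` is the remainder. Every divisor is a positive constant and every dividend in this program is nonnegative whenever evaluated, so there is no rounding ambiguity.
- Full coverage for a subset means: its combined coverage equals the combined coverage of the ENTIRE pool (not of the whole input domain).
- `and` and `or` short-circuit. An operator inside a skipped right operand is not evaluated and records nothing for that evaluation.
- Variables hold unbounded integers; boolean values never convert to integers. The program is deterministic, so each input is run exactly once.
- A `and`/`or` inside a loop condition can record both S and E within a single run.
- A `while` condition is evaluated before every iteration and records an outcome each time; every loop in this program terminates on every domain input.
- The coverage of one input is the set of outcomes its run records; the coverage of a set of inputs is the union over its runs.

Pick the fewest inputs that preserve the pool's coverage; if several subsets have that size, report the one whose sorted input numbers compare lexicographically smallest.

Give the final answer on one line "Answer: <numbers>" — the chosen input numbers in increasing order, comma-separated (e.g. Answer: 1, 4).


test 1 (d=6, t=3) fires B2->E, B1->T, B2->E, B1->T, B2->E, B1->T, B2->S, B1->F, B3->T, B4->F, B6->S, B5->F, B7->T; hits B1=T, B1=F, B2=S, B2=E, B3=T, B4=F, B5=F, B6=S, B7=T
test 2 (d=4, t=4) fires B2->E, B1->T, B2->E, B1->T, B2->S, B1->F, B3->T, B4->F, B6->E, B5->F, B7->F; hits B1=T, B1=F, B2=S, B2=E, B3=T, B4=F, B5=F, B6=E, B7=F
test 3 (d=3, t=5) fires B2->E, B1->T, B2->E, B1->T, B2->S, B1->F, B3->F, B4->T; hits B1=T, B1=F, B2=S, B2=E, B3=F, B4=T
test 4 (d=7, t=2) fires B2->E, B1->T, B2->E, B1->T, B2->E, B1->T, B2->S, B1->F, B3->F, B4->T; hits B1=T, B1=F, B2=S, B2=E, B3=F, B4=T
test 5 (d=2, t=1) fires B2->E, B1->T, B2->S, B1->F, B3->T, B4->T; hits B1=T, B1=F, B2=S, B2=E, B3=T, B4=T
test 6 (d=5, t=0) fires B2->E, B1->F, B3->F, B4->T; hits B1=F, B2=E, B3=F, B4=T
the full pool covers 13 outcomes: B1=T, B1=F, B2=S, B2=E, B3=T, B3=F, B4=T, B4=F, B5=F, B6=S, B6=E, B7=T, B7=F
every size-1 subset falls short of the 13 outcomes (best: 9/13)
every size-2 subset falls short of the 13 outcomes (best: 11/13)
the canonical winner is {1, 2, 3}: size 3, full 13-outcome coverage, earliest index list among size-3 covers
Answer: 1, 2, 3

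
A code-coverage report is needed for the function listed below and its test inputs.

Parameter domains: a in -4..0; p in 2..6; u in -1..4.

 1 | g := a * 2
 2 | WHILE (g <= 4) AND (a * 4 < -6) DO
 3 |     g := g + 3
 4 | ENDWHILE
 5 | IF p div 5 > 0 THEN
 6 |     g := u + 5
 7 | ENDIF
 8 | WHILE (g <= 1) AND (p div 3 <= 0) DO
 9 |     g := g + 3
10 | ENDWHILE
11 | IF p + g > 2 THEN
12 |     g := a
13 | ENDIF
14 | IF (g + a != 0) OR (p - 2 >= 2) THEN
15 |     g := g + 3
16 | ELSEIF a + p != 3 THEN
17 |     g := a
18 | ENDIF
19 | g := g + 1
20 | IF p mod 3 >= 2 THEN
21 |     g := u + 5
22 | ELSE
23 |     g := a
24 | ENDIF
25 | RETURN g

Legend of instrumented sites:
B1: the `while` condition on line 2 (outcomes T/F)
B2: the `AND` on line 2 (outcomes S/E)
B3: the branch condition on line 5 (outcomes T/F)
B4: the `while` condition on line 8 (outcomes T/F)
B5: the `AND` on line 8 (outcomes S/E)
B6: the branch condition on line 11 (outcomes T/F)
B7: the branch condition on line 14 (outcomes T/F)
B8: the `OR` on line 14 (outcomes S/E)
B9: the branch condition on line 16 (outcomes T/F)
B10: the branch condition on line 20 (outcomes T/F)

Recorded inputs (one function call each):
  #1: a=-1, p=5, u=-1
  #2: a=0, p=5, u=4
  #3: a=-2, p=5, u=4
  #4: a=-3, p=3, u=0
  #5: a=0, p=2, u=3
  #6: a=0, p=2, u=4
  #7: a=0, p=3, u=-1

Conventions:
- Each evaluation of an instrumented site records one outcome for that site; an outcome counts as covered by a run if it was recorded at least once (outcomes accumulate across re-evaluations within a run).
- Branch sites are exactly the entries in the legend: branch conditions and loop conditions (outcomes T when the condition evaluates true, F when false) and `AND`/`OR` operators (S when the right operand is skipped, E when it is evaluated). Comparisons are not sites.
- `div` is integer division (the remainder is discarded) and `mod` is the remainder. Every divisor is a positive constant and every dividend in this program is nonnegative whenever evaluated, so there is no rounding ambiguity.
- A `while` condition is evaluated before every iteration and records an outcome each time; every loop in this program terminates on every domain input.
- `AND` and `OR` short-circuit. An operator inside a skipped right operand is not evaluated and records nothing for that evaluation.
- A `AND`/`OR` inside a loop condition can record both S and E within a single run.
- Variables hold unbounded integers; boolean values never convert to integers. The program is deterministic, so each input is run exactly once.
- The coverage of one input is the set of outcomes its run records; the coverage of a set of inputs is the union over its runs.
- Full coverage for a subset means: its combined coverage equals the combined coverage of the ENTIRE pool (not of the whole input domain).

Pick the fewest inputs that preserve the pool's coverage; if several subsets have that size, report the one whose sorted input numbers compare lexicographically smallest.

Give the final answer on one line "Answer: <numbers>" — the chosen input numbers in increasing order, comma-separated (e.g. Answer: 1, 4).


#1 (a=-1, p=5, u=-1) -> B2->E, B1->F, B3->T, B5->S, B4->F, B6->T, B8->S, B7->T, B10->T; covered: B1=F, B2=E, B3=T, B4=F, B5=S, B6=T, B7=T, B8=S, B10=T
#2 (a=0, p=5, u=4) -> B2->E, B1->F, B3->T, B5->S, B4->F, B6->T, B8->E, B7->T, B10->T; covered: B1=F, B2=E, B3=T, B4=F, B5=S, B6=T, B7=T, B8=E, B10=T
#3 (a=-2, p=5, u=4) -> B2->E, B1->T, B2->E, B1->T, B2->E, B1->T, B2->S, B1->F, B3->T, B5->S, B4->F, B6->T, B8->S, B7->T, ...; covered: B1=T, B1=F, B2=S, B2=E, B3=T, B4=F, B5=S, B6=T, B7=T, B8=S, B10=T
#4 (a=-3, p=3, u=0) -> B2->E, B1->T, B2->E, B1->T, B2->E, B1->T, B2->E, B1->T, B2->S, B1->F, B3->F, B5->S, B4->F, B6->T, ...; covered: B1=T, B1=F, B2=S, B2=E, B3=F, B4=F, B5=S, B6=T, B7=T, B8=S, B10=F
#5 (a=0, p=2, u=3) -> B2->E, B1->F, B3->F, B5->E, B4->T, B5->S, B4->F, B6->T, B8->E, B7->F, B9->T, B10->T; covered: B1=F, B2=E, B3=F, B4=T, B4=F, B5=S, B5=E, B6=T, B7=F, B8=E, B9=T, B10=T
#6 (a=0, p=2, u=4) -> B2->E, B1->F, B3->F, B5->E, B4->T, B5->S, B4->F, B6->T, B8->E, B7->F, B9->T, B10->T; covered: B1=F, B2=E, B3=F, B4=T, B4=F, B5=S, B5=E, B6=T, B7=F, B8=E, B9=T, B10=T
#7 (a=0, p=3, u=-1) -> B2->E, B1->F, B3->F, B5->E, B4->F, B6->T, B8->E, B7->F, B9->F, B10->F; covered: B1=F, B2=E, B3=F, B4=F, B5=E, B6=T, B7=F, B8=E, B9=F, B10=F
union over all inputs: B1=T, B1=F, B2=S, B2=E, B3=T, B3=F, B4=T, B4=F, B5=S, B5=E, B6=T, B7=T, B7=F, B8=S, B8=E, B9=T, B9=F, B10=T, B10=F (19 outcomes)
size 1 is not enough: best union over all size-1 subsets is 12/19
size 2 is not enough: best union over all size-2 subsets is 17/19
inputs {3, 5, 7} (size 3) cover everything; no size-3 subset with a lexicographically smaller index list covers all 19
Answer: 3, 5, 7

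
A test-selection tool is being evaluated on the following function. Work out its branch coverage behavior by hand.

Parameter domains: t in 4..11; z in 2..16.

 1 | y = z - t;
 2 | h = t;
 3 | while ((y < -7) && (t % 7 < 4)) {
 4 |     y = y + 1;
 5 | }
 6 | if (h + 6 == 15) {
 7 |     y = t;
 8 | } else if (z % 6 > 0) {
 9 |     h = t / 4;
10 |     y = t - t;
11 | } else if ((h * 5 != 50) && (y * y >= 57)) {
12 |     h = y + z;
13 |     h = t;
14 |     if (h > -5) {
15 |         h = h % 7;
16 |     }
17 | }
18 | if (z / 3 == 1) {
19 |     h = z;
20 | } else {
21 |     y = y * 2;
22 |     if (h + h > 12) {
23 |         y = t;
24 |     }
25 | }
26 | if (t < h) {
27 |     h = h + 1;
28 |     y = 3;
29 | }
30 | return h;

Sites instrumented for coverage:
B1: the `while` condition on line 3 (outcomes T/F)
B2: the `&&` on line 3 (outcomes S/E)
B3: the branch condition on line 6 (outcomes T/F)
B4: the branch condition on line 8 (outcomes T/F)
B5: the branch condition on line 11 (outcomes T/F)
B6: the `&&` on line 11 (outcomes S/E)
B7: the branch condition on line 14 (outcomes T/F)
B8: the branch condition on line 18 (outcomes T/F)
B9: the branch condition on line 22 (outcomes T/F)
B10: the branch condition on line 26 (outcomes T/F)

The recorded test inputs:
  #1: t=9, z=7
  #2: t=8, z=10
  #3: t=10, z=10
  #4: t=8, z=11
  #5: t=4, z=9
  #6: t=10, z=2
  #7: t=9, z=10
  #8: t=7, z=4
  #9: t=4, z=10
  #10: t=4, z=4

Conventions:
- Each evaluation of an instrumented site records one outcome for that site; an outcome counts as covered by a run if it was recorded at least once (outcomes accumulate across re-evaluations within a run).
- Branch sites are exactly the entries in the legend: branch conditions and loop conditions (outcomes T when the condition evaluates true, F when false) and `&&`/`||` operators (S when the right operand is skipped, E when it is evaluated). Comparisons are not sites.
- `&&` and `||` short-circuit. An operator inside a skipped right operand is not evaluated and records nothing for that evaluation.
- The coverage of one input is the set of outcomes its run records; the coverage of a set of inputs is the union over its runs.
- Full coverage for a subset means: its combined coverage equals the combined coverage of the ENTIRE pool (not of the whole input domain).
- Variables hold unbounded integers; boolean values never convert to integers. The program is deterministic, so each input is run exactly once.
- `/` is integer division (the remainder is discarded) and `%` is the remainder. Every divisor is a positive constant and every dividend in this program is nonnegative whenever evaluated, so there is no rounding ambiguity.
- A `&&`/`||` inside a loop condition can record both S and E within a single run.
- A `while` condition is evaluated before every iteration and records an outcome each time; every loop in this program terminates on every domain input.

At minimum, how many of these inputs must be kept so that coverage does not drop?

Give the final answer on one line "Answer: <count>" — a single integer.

run #1 (t=9, z=7) runs B2->S, B1->F, B3->T, B8->F, B9->T, B10->F; records B1=F, B2=S, B3=T, B8=F, B9=T, B10=F
run #2 (t=8, z=10) runs B2->S, B1->F, B3->F, B4->T, B8->F, B9->F, B10->F; records B1=F, B2=S, B3=F, B4=T, B8=F, B9=F, B10=F
run #3 (t=10, z=10) runs B2->S, B1->F, B3->F, B4->T, B8->F, B9->F, B10->F; records B1=F, B2=S, B3=F, B4=T, B8=F, B9=F, B10=F
run #4 (t=8, z=11) runs B2->S, B1->F, B3->F, B4->T, B8->F, B9->F, B10->F; records B1=F, B2=S, B3=F, B4=T, B8=F, B9=F, B10=F
run #5 (t=4, z=9) runs B2->S, B1->F, B3->F, B4->T, B8->F, B9->F, B10->F; records B1=F, B2=S, B3=F, B4=T, B8=F, B9=F, B10=F
run #6 (t=10, z=2) runs B2->E, B1->T, B2->S, B1->F, B3->F, B4->T, B8->F, B9->F, B10->F; records B1=T, B1=F, B2=S, B2=E, B3=F, B4=T, B8=F, B9=F, B10=F
run #7 (t=9, z=10) runs B2->S, B1->F, B3->T, B8->F, B9->T, B10->F; records B1=F, B2=S, B3=T, B8=F, B9=T, B10=F
run #8 (t=7, z=4) runs B2->S, B1->F, B3->F, B4->T, B8->T, B10->F; records B1=F, B2=S, B3=F, B4=T, B8=T, B10=F
run #9 (t=4, z=10) runs B2->S, B1->F, B3->F, B4->T, B8->F, B9->F, B10->F; records B1=F, B2=S, B3=F, B4=T, B8=F, B9=F, B10=F
run #10 (t=4, z=4) runs B2->S, B1->F, B3->F, B4->T, B8->T, B10->F; records B1=F, B2=S, B3=F, B4=T, B8=T, B10=F
the full pool covers 12 outcomes: B1=T, B1=F, B2=S, B2=E, B3=T, B3=F, B4=T, B8=T, B8=F, B9=T, B9=F, B10=F
size 1 is not enough: best union over all size-1 subsets is 9/12
size 2 is not enough: best union over all size-2 subsets is 11/12
inputs {1, 6, 8} (size 3) cover everything; no size-3 subset with a lexicographically smaller index list covers all 12

Answer: 3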